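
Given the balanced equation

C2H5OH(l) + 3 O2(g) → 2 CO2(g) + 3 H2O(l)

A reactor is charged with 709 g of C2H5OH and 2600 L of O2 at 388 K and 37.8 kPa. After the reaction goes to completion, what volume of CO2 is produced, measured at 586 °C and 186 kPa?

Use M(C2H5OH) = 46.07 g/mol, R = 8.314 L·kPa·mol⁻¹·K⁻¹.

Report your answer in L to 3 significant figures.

780 L

n(C2H5OH) = 709 / 46.07 = 15.39 mol
n(O2) = PV/RT = (37.8 × 2600) / (8.314 × 388) = 30.47 mol
For 15.39 mol C2H5OH, stoichiometry requires (3/1) × 15.39 = 46.17 mol O2; 30.47 mol is available, so O2 is limiting.
n(CO2) = (2/3) × 30.47 = 20.31 mol
V(CO2) = nRT/P = 20.31 × 8.314 × 859.15 / 186 = 780.0 L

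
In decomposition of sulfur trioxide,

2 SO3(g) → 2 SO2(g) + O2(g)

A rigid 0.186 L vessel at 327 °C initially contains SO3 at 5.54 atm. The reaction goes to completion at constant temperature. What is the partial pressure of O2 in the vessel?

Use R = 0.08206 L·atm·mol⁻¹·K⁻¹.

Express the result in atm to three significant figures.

2.77 atm

n(SO3)₀ = PV/RT = (5.54 × 0.186) / (0.08206 × 600.15) = 0.02092 mol
n(O2) = (1/2) × 0.02092 = 0.01046 mol
P(O2) = nRT/V = 0.01046 × 0.08206 × 600.15 / 0.186 = 2.770 atm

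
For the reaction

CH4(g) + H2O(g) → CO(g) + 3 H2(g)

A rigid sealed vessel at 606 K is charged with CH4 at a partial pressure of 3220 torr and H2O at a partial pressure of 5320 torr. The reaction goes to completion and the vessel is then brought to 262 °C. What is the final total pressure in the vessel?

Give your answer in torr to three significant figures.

13200 torr

Because the vessel is rigid and T is held at 606 K, work the stoichiometry in partial pressures (P_i = n_iRT/V).
P(H2O) required for 3220 torr of CH4 = (1/1) × 3220 = 3220 torr; available 5320 torr, so CH4 is limiting.
P(H2O) remaining = 5320 − (1/1) × 3220 = 2100 torr
P(gaseous products) = (1+3)/1 × 3220 = 12880 torr
P_total at 606 K = 2100 + 12880 = 14980 torr
Scaling to 262 °C: P = 14980 × 535.15/606 = 13230 torr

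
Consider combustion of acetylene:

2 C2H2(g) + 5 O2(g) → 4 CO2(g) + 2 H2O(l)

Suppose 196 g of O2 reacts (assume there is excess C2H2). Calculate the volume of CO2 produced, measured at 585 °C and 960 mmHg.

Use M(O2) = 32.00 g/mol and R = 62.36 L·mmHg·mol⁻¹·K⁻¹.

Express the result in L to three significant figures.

273 L

n(O2) = 196.0 / 32.00 = 6.125 mol
n(CO2) = (4/5) × 6.125 = 4.900 mol
V = nRT/P = 4.900 × 62.36 × 858.15 / 960 = 273.1 L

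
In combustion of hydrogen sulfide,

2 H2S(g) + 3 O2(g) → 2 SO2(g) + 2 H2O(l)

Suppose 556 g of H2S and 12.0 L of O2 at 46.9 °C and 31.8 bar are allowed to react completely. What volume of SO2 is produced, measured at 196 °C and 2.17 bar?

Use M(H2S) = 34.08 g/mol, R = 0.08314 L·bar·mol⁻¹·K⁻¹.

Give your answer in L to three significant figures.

172 L

n(H2S) = 556 / 34.08 = 16.31 mol
n(O2) = PV/RT = (31.8 × 12.0) / (0.08314 × 320.05) = 14.34 mol
For 16.31 mol H2S, stoichiometry requires (3/2) × 16.31 = 24.46 mol O2; 14.34 mol is available, so O2 is limiting.
n(SO2) = (2/3) × 14.34 = 9.560 mol
V(SO2) = nRT/P = 9.560 × 0.08314 × 469.15 / 2.17 = 171.8 L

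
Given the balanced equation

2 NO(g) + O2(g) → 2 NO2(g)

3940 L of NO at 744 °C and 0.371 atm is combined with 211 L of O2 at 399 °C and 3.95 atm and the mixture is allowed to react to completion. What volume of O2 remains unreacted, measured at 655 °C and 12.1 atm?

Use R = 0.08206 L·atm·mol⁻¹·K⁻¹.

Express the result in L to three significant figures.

40.0 L

n(NO) = PV/RT = (0.371 × 3940) / (0.08206 × 1017.15) = 17.51 mol
n(O2) = PV/RT = (3.95 × 211) / (0.08206 × 672.15) = 15.11 mol
For 17.51 mol NO, stoichiometry requires (1/2) × 17.51 = 8.755 mol O2; 15.11 mol is available, so NO is limiting.
n(O2) consumed = (1/2) × 17.51 = 8.755 mol; remaining = 15.11 − 8.755 = 6.355 mol
V(O2) = nRT/P = 6.355 × 0.08206 × 928.15 / 12.1 = 40.00 L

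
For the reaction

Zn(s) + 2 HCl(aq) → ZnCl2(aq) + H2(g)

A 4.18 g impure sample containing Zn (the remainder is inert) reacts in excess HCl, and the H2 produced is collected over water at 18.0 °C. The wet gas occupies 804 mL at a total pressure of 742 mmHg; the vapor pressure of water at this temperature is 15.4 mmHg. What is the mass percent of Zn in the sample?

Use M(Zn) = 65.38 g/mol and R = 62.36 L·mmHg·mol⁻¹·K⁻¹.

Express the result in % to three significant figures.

50.3 %

P(H2) = 742 − 15.4 = 726.6 mmHg
n(H2) = PV/RT = (726.6 × 0.8040) / (62.36 × 291.15) = 0.03218 mol
n(Zn) = (1/1) × 0.03218 = 0.03218 mol
m(Zn) = 0.03218 × 65.38 = 2.104 g
%Zn = 2.104 / 4.18 × 100 = 50.33%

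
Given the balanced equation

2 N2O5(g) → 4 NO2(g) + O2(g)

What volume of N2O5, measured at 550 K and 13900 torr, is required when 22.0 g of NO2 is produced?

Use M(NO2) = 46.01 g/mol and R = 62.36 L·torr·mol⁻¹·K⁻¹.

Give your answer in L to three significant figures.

0.590 L

n(NO2) = 22.00 / 46.01 = 0.4782 mol
n(N2O5) = (2/4) × 0.4782 = 0.2391 mol
V = nRT/P = 0.2391 × 62.36 × 550 / 13900 = 0.5900 L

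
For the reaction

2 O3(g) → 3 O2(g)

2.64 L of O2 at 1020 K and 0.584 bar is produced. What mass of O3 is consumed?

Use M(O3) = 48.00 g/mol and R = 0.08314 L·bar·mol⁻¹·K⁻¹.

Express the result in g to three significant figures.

0.582 g

n(O2) = PV/RT = (0.584 × 2.64) / (0.08314 × 1020) = 0.01818 mol
n(O3) = (2/3) × 0.01818 = 0.01212 mol
m(O3) = 0.01212 × 48.00 = 0.5818 g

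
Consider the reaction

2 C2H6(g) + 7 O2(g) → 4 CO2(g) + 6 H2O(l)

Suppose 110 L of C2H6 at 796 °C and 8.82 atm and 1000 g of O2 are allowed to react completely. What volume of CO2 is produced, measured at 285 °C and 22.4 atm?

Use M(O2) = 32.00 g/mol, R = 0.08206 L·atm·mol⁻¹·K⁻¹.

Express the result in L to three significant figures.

n(C2H6) = PV/RT = (8.82 × 110) / (0.08206 × 1069.15) = 11.06 mol
n(O2) = 1000 / 32.00 = 31.25 mol
For 11.06 mol C2H6, stoichiometry requires (7/2) × 11.06 = 38.71 mol O2; 31.25 mol is available, so O2 is limiting.
n(CO2) = (4/7) × 31.25 = 17.86 mol
V(CO2) = nRT/P = 17.86 × 0.08206 × 558.15 / 22.4 = 36.52 L

36.5 L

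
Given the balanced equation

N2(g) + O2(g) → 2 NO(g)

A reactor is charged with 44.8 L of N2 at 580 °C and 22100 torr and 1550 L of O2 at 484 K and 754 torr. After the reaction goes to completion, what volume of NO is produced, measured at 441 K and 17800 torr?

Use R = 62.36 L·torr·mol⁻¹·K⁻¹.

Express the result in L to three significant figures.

n(N2) = PV/RT = (22100 × 44.8) / (62.36 × 853.15) = 18.61 mol
n(O2) = PV/RT = (754 × 1550) / (62.36 × 484) = 38.72 mol
For 18.61 mol N2, stoichiometry requires (1/1) × 18.61 = 18.61 mol O2; 38.72 mol is available, so N2 is limiting.
n(NO) = (2/1) × 18.61 = 37.22 mol
V(NO) = nRT/P = 37.22 × 62.36 × 441 / 17800 = 57.50 L

57.5 L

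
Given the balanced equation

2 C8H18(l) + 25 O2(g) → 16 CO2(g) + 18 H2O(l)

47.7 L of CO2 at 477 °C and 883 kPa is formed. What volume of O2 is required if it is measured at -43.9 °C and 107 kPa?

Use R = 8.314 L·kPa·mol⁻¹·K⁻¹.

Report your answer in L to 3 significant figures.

n(CO2) = PV/RT = (883 × 47.7) / (8.314 × 750.15) = 6.753 mol
n(O2) = (25/16) × 6.753 = 10.55 mol
V = nRT/P = 10.55 × 8.314 × 229.25 / 107 = 187.9 L

188 L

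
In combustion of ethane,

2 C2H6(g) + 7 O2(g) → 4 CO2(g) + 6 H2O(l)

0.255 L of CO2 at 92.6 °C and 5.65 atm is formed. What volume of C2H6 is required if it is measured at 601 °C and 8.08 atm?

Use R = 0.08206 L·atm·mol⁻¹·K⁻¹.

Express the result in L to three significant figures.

0.213 L

n(CO2) = PV/RT = (5.65 × 0.255) / (0.08206 × 365.75) = 0.04800 mol
n(C2H6) = (2/4) × 0.04800 = 0.02400 mol
V = nRT/P = 0.02400 × 0.08206 × 874.15 / 8.08 = 0.2131 L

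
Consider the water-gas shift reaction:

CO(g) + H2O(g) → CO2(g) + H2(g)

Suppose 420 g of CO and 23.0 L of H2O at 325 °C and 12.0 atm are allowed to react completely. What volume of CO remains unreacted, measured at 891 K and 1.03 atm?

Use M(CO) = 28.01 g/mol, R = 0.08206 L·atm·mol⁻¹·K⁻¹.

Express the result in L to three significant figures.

n(CO) = 420 / 28.01 = 14.99 mol
n(H2O) = PV/RT = (12.0 × 23.0) / (0.08206 × 598.15) = 5.623 mol
For 14.99 mol CO, stoichiometry requires (1/1) × 14.99 = 14.99 mol H2O; 5.623 mol is available, so H2O is limiting.
n(CO) consumed = (1/1) × 5.623 = 5.623 mol; remaining = 14.99 − 5.623 = 9.367 mol
V(CO) = nRT/P = 9.367 × 0.08206 × 891 / 1.03 = 664.9 L

665 L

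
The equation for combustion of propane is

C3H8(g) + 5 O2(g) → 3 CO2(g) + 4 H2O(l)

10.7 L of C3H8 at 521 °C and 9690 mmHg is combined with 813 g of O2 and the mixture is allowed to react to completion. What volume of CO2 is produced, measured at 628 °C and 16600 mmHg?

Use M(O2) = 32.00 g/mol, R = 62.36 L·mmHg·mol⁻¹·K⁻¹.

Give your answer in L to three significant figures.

n(C3H8) = PV/RT = (9690 × 10.7) / (62.36 × 794.15) = 2.094 mol
n(O2) = 813 / 32.00 = 25.41 mol
For 2.094 mol C3H8, stoichiometry requires (5/1) × 2.094 = 10.47 mol O2; 25.41 mol is available, so C3H8 is limiting.
n(CO2) = (3/1) × 2.094 = 6.282 mol
V(CO2) = nRT/P = 6.282 × 62.36 × 901.15 / 16600 = 21.27 L

21.3 L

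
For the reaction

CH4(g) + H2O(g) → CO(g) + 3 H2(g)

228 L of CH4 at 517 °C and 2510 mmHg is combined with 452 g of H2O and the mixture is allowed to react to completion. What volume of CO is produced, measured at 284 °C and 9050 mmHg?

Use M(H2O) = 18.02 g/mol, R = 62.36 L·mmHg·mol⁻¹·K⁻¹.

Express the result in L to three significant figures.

44.6 L

n(CH4) = PV/RT = (2510 × 228) / (62.36 × 790.15) = 11.61 mol
n(H2O) = 452 / 18.02 = 25.08 mol
For 11.61 mol CH4, stoichiometry requires (1/1) × 11.61 = 11.61 mol H2O; 25.08 mol is available, so CH4 is limiting.
n(CO) = (1/1) × 11.61 = 11.61 mol
V(CO) = nRT/P = 11.61 × 62.36 × 557.15 / 9050 = 44.57 L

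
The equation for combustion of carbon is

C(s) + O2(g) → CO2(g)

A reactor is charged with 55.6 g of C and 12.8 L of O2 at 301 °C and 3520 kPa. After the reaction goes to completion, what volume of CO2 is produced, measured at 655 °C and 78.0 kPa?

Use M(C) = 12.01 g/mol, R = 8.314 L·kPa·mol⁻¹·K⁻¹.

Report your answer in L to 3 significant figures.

n(C) = 55.6 / 12.01 = 4.629 mol
n(O2) = PV/RT = (3520 × 12.8) / (8.314 × 574.15) = 9.439 mol
For 4.629 mol C, stoichiometry requires (1/1) × 4.629 = 4.629 mol O2; 9.439 mol is available, so C is limiting.
n(CO2) = (1/1) × 4.629 = 4.629 mol
V(CO2) = nRT/P = 4.629 × 8.314 × 928.15 / 78.0 = 458.0 L

458 L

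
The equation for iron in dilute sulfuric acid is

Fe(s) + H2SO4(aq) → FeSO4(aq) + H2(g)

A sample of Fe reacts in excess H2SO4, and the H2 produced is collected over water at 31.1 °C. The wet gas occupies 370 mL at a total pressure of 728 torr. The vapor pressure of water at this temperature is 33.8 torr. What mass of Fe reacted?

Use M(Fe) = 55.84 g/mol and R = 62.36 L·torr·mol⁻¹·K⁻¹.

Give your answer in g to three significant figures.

0.756 g

P(H2) = 728 − 33.8 = 694.2 torr
n(H2) = PV/RT = (694.2 × 0.3700) / (62.36 × 304.25) = 0.01354 mol
n(Fe) = (1/1) × 0.01354 = 0.01354 mol
m(Fe) = 0.01354 × 55.84 = 0.7561 g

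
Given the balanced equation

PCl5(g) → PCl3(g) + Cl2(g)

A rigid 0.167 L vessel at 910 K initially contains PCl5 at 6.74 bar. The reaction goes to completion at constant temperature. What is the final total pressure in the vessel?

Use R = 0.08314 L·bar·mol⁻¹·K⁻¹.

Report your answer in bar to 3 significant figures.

13.5 bar

Rigid vessel, constant T ⇒ P scales with total gas moles (1 → 2).
P_final = (2/1) × 6.74 = 13.48 bar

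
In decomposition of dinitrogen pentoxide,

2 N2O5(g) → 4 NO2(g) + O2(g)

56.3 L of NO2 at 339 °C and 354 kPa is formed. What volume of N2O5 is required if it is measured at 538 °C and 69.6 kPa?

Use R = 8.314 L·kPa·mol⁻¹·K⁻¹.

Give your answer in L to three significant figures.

n(NO2) = PV/RT = (354 × 56.3) / (8.314 × 612.15) = 3.916 mol
n(N2O5) = (2/4) × 3.916 = 1.958 mol
V = nRT/P = 1.958 × 8.314 × 811.15 / 69.6 = 189.7 L

190 L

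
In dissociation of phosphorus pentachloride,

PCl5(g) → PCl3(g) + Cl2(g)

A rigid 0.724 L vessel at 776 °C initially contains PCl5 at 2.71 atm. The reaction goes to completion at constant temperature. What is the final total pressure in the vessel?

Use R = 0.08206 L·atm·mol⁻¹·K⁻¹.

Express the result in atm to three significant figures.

5.42 atm

At constant T and V, P ∝ n(gas): 1 mol gas → 2 mol gas.
P_final = (2/1) × 2.71 = 5.420 atm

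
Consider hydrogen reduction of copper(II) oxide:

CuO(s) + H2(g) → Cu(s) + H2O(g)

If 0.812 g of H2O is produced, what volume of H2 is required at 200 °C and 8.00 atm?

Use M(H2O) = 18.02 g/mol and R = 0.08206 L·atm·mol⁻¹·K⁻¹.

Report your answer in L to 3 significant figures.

n(H2O) = 0.8120 / 18.02 = 0.04506 mol
n(H2) = (1/1) × 0.04506 = 0.04506 mol
V = nRT/P = 0.04506 × 0.08206 × 473.15 / 8.00 = 0.2187 L

0.219 L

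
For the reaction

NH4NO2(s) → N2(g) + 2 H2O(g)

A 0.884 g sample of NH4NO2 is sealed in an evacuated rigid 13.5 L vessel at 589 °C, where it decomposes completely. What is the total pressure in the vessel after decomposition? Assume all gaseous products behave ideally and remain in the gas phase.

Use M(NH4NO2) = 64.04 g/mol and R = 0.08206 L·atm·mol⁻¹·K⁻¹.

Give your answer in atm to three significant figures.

0.217 atm

n(NH4NO2) = 0.884 / 64.04 = 0.01380 mol
n(gas produced) = (3/1) × 0.01380 = 0.04140 mol
P = nRT/V = 0.04140 × 0.08206 × 862.15 / 13.5 = 0.2170 atm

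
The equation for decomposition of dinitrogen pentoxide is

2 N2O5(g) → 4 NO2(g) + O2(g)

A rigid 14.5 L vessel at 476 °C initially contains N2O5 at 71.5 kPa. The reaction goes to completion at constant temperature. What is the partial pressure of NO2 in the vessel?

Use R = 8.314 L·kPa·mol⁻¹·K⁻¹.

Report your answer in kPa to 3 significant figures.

143 kPa

n(N2O5)₀ = PV/RT = (71.5 × 14.5) / (8.314 × 749.15) = 0.1665 mol
n(NO2) = (4/2) × 0.1665 = 0.3330 mol
P(NO2) = nRT/V = 0.3330 × 8.314 × 749.15 / 14.5 = 143.0 kPa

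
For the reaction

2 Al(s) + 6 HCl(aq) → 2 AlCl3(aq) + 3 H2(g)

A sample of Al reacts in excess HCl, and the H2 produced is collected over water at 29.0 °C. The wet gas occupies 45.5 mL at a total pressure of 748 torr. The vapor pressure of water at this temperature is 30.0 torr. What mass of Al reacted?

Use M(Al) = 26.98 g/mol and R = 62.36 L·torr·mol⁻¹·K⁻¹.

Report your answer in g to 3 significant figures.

0.0312 g

P(H2) = 748 − 30.0 = 718.0 torr
n(H2) = PV/RT = (718.0 × 0.04550) / (62.36 × 302.15) = 0.001734 mol
n(Al) = (2/3) × 0.001734 = 0.001156 mol
m(Al) = 0.001156 × 26.98 = 0.03119 g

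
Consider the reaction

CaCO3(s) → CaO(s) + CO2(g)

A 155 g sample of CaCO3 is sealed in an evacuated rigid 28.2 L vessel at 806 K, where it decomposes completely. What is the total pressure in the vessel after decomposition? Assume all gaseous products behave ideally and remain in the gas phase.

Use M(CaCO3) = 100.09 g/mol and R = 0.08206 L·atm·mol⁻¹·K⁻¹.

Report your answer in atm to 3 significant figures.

3.63 atm

n(CaCO3) = 155 / 100.09 = 1.549 mol
n(gas produced) = (1/1) × 1.549 = 1.549 mol
P = nRT/V = 1.549 × 0.08206 × 806 / 28.2 = 3.633 atm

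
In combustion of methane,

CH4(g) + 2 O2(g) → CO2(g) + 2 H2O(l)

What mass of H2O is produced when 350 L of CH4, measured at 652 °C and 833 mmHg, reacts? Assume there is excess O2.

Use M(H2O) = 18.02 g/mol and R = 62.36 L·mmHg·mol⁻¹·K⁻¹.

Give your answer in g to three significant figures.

182 g

n(CH4) = PV/RT = (833 × 350) / (62.36 × 925.15) = 5.054 mol
n(H2O) = (2/1) × 5.054 = 10.11 mol
m(H2O) = 10.11 × 18.02 = 182.2 g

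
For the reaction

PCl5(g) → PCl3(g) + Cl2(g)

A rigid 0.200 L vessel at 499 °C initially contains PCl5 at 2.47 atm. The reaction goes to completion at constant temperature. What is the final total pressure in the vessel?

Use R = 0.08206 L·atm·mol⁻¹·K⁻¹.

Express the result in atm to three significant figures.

4.94 atm

Rigid vessel, constant T ⇒ P scales with total gas moles (1 → 2).
P_final = (2/1) × 2.47 = 4.940 atm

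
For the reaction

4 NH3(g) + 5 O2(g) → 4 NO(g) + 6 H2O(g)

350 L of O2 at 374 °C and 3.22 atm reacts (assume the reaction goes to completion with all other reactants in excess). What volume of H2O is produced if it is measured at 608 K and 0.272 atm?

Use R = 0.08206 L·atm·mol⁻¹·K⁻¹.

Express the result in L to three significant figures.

4670 L

n(O2) = PV/RT = (3.22 × 350) / (0.08206 × 647.15) = 21.22 mol
n(H2O) = (6/5) × 21.22 = 25.46 mol
V = nRT/P = 25.46 × 0.08206 × 608 / 0.272 = 4670 L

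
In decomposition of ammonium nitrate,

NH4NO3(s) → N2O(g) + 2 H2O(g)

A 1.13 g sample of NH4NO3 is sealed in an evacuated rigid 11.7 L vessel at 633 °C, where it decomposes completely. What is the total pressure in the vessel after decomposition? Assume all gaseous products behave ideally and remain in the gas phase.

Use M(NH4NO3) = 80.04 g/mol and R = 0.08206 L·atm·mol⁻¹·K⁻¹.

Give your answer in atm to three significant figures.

n(NH4NO3) = 1.13 / 80.04 = 0.01412 mol
n(gas produced) = (3/1) × 0.01412 = 0.04236 mol
P = nRT/V = 0.04236 × 0.08206 × 906.15 / 11.7 = 0.2692 atm

0.269 atm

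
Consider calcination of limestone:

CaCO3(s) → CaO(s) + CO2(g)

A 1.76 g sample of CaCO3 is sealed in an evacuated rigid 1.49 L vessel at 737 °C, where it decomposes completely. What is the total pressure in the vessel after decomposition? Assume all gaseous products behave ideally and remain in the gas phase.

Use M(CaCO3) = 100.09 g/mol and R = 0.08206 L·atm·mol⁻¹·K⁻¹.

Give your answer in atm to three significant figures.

n(CaCO3) = 1.76 / 100.09 = 0.01758 mol
n(gas produced) = (1/1) × 0.01758 = 0.01758 mol
P = nRT/V = 0.01758 × 0.08206 × 1010.15 / 1.49 = 0.9780 atm

0.978 atm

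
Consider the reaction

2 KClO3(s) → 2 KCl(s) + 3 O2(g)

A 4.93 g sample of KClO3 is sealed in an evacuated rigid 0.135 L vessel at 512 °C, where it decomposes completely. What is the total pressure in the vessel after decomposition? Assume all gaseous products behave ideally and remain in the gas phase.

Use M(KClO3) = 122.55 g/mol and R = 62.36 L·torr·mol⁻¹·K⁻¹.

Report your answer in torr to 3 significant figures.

21900 torr

n(KClO3) = 4.93 / 122.55 = 0.04023 mol
n(gas produced) = (3/2) × 0.04023 = 0.06035 mol
P = nRT/V = 0.06035 × 62.36 × 785.15 / 0.135 = 21890 torr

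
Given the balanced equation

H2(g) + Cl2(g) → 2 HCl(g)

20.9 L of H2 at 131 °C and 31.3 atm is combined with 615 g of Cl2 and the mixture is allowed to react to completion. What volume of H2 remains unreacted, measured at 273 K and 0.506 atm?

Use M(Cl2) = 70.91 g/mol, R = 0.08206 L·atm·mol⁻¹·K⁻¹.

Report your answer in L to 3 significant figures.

489 L

n(H2) = PV/RT = (31.3 × 20.9) / (0.08206 × 404.15) = 19.72 mol
n(Cl2) = 615 / 70.91 = 8.673 mol
For 19.72 mol H2, stoichiometry requires (1/1) × 19.72 = 19.72 mol Cl2; 8.673 mol is available, so Cl2 is limiting.
n(H2) consumed = (1/1) × 8.673 = 8.673 mol; remaining = 19.72 − 8.673 = 11.05 mol
V(H2) = nRT/P = 11.05 × 0.08206 × 273 / 0.506 = 489.2 L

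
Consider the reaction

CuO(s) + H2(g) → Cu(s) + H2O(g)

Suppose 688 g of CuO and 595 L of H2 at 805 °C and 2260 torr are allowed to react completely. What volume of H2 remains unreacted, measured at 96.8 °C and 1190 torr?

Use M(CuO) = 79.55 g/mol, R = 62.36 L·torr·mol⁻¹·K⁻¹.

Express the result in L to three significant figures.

n(CuO) = 688 / 79.55 = 8.649 mol
n(H2) = PV/RT = (2260 × 595) / (62.36 × 1078.15) = 20.00 mol
For 8.649 mol CuO, stoichiometry requires (1/1) × 8.649 = 8.649 mol H2; 20.00 mol is available, so CuO is limiting.
n(H2) consumed = (1/1) × 8.649 = 8.649 mol; remaining = 20.00 − 8.649 = 11.35 mol
V(H2) = nRT/P = 11.35 × 62.36 × 369.95 / 1190 = 220.0 L

220 L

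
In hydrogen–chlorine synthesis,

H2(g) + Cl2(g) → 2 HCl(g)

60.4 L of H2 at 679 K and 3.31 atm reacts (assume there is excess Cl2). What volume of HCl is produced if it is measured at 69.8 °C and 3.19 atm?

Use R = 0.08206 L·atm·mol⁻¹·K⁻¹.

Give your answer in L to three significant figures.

63.3 L

n(H2) = PV/RT = (3.31 × 60.4) / (0.08206 × 679) = 3.588 mol
n(HCl) = (2/1) × 3.588 = 7.176 mol
V = nRT/P = 7.176 × 0.08206 × 342.95 / 3.19 = 63.31 L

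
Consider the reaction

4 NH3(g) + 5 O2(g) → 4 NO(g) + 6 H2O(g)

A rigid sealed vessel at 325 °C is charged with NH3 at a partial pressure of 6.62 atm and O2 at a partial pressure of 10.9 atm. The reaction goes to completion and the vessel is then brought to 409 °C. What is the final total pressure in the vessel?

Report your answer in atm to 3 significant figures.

21.9 atm

With V and T fixed, P_i ∝ n_i, so the mole ratios apply directly to partial pressures at 325 °C.
P(O2) required for 6.62 atm of NH3 = (5/4) × 6.62 = 8.275 atm; available 10.9 atm, so NH3 is limiting.
P(O2) remaining = 10.9 − (5/4) × 6.62 = 2.625 atm
P(gaseous products) = (4+6)/4 × 6.62 = 16.55 atm
P_total at 325 °C = 2.625 + 16.55 = 19.18 atm
Scaling to 409 °C: P = 19.18 × 682.15/598.15 = 21.87 atm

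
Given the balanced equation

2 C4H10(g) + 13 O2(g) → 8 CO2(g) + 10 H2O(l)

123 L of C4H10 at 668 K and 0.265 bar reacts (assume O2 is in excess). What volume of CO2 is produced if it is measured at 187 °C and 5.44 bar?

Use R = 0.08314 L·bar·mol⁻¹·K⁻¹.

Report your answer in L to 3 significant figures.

16.5 L

n(C4H10) = PV/RT = (0.265 × 123) / (0.08314 × 668) = 0.5869 mol
n(CO2) = (8/2) × 0.5869 = 2.348 mol
V = nRT/P = 2.348 × 0.08314 × 460.15 / 5.44 = 16.51 L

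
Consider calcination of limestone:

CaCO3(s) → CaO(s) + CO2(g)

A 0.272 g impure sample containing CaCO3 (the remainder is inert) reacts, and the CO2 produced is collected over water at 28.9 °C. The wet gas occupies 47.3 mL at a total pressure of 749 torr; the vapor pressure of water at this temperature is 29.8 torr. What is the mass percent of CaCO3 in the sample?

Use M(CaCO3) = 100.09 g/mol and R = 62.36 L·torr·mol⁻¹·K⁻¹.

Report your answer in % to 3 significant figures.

P(CO2) = 749 − 29.8 = 719.2 torr
n(CO2) = PV/RT = (719.2 × 0.04730) / (62.36 × 302.05) = 0.001806 mol
n(CaCO3) = (1/1) × 0.001806 = 0.001806 mol
m(CaCO3) = 0.001806 × 100.09 = 0.1808 g
%CaCO3 = 0.1808 / 0.272 × 100 = 66.47%

66.5 %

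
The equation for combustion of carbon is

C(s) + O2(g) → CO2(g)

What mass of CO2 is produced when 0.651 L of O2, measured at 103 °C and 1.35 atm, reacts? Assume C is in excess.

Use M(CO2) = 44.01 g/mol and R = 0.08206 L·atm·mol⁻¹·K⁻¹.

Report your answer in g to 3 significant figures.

1.25 g

n(O2) = PV/RT = (1.35 × 0.651) / (0.08206 × 376.15) = 0.02847 mol
n(CO2) = (1/1) × 0.02847 = 0.02847 mol
m(CO2) = 0.02847 × 44.01 = 1.253 g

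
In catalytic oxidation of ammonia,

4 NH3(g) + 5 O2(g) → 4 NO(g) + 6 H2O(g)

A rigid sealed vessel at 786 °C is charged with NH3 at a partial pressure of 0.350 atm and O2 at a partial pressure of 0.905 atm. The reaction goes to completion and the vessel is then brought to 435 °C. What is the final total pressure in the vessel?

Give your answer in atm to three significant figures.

0.898 atm

At constant V, partial pressures at 786 °C are proportional to moles, so apply stoichiometry directly to pressures.
P(O2) required for 0.350 atm of NH3 = (5/4) × 0.350 = 0.4375 atm; available 0.905 atm, so NH3 is limiting.
P(O2) remaining = 0.905 − (5/4) × 0.350 = 0.4675 atm
P(gaseous products) = (4+6)/4 × 0.350 = 0.8750 atm
P_total at 786 °C = 0.4675 + 0.8750 = 1.343 atm
Scaling to 435 °C: P = 1.343 × 708.15/1059.15 = 0.8979 atm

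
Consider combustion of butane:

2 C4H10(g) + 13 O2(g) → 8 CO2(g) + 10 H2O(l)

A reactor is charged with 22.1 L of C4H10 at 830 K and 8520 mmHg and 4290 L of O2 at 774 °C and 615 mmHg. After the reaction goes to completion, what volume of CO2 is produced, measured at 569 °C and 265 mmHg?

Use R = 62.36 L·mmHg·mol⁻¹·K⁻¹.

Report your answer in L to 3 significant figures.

2880 L

n(C4H10) = PV/RT = (8520 × 22.1) / (62.36 × 830) = 3.638 mol
n(O2) = PV/RT = (615 × 4290) / (62.36 × 1047.15) = 40.40 mol
For 3.638 mol C4H10, stoichiometry requires (13/2) × 3.638 = 23.65 mol O2; 40.40 mol is available, so C4H10 is limiting.
n(CO2) = (8/2) × 3.638 = 14.55 mol
V(CO2) = nRT/P = 14.55 × 62.36 × 842.15 / 265 = 2883 L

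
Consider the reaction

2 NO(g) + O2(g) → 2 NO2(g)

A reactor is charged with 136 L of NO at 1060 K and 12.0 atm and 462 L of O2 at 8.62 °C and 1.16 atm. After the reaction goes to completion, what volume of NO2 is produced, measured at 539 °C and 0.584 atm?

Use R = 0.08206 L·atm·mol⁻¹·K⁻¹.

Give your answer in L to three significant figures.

2140 L

n(NO) = PV/RT = (12.0 × 136) / (0.08206 × 1060) = 18.76 mol
n(O2) = PV/RT = (1.16 × 462) / (0.08206 × 281.77) = 23.18 mol
For 18.76 mol NO, stoichiometry requires (1/2) × 18.76 = 9.380 mol O2; 23.18 mol is available, so NO is limiting.
n(NO2) = (2/2) × 18.76 = 18.76 mol
V(NO2) = nRT/P = 18.76 × 0.08206 × 812.15 / 0.584 = 2141 L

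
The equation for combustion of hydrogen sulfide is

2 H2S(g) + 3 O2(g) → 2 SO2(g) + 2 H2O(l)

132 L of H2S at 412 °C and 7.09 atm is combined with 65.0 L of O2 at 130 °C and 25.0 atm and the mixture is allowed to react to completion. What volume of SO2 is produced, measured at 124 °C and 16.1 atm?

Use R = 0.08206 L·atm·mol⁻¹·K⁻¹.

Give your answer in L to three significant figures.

33.7 L

n(H2S) = PV/RT = (7.09 × 132) / (0.08206 × 685.15) = 16.65 mol
n(O2) = PV/RT = (25.0 × 65.0) / (0.08206 × 403.15) = 49.12 mol
For 16.65 mol H2S, stoichiometry requires (3/2) × 16.65 = 24.97 mol O2; 49.12 mol is available, so H2S is limiting.
n(SO2) = (2/2) × 16.65 = 16.65 mol
V(SO2) = nRT/P = 16.65 × 0.08206 × 397.15 / 16.1 = 33.70 L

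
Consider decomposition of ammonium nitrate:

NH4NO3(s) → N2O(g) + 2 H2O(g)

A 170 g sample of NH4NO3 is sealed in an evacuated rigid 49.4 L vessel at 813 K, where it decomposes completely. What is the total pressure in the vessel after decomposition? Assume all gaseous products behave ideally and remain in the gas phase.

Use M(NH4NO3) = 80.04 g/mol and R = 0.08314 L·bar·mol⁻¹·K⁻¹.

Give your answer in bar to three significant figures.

n(NH4NO3) = 170 / 80.04 = 2.124 mol
n(gas produced) = (3/1) × 2.124 = 6.372 mol
P = nRT/V = 6.372 × 0.08314 × 813 / 49.4 = 8.719 bar

8.72 bar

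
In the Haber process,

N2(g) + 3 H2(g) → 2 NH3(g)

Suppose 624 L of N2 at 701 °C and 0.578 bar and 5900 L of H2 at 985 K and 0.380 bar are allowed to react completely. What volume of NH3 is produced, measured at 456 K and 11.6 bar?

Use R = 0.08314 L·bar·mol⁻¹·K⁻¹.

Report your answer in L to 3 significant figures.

29.1 L

n(N2) = PV/RT = (0.578 × 624) / (0.08314 × 974.15) = 4.453 mol
n(H2) = PV/RT = (0.380 × 5900) / (0.08314 × 985) = 27.38 mol
For 4.453 mol N2, stoichiometry requires (3/1) × 4.453 = 13.36 mol H2; 27.38 mol is available, so N2 is limiting.
n(NH3) = (2/1) × 4.453 = 8.906 mol
V(NH3) = nRT/P = 8.906 × 0.08314 × 456 / 11.6 = 29.11 L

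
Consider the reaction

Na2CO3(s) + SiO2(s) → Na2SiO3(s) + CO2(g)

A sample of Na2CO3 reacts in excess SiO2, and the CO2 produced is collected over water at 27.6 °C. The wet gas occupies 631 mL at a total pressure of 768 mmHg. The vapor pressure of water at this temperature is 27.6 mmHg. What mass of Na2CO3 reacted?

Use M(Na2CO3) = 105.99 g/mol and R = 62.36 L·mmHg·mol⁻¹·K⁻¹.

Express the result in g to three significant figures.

P(CO2) = 768 − 27.6 = 740.4 mmHg
n(CO2) = PV/RT = (740.4 × 0.6310) / (62.36 × 300.75) = 0.02491 mol
n(Na2CO3) = (1/1) × 0.02491 = 0.02491 mol
m(Na2CO3) = 0.02491 × 105.99 = 2.640 g

2.64 g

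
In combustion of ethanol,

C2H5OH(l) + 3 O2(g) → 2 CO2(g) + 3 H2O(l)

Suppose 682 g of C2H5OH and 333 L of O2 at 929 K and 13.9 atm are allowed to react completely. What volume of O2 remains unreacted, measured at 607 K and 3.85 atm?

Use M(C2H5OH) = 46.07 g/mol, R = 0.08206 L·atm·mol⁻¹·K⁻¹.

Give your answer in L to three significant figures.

n(C2H5OH) = 682 / 46.07 = 14.80 mol
n(O2) = PV/RT = (13.9 × 333) / (0.08206 × 929) = 60.72 mol
For 14.80 mol C2H5OH, stoichiometry requires (3/1) × 14.80 = 44.40 mol O2; 60.72 mol is available, so C2H5OH is limiting.
n(O2) consumed = (3/1) × 14.80 = 44.40 mol; remaining = 60.72 − 44.40 = 16.32 mol
V(O2) = nRT/P = 16.32 × 0.08206 × 607 / 3.85 = 211.1 L

211 L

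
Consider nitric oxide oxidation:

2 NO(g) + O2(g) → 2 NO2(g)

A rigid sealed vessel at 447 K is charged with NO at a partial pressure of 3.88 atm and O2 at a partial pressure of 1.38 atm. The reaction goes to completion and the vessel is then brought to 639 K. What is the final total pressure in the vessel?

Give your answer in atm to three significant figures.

5.55 atm

Because the vessel is rigid and T is held at 447 K, work the stoichiometry in partial pressures (P_i = n_iRT/V).
P(O2) required for 3.88 atm of NO = (1/2) × 3.88 = 1.940 atm; available 1.38 atm, so O2 is limiting.
P(NO) remaining = 3.88 − (2/1) × 1.38 = 1.120 atm
P(gaseous products) = (2)/1 × 1.38 = 2.760 atm
P_total at 447 K = 1.120 + 2.760 = 3.880 atm
Scaling to 639 K: P = 3.880 × 639/447 = 5.547 atm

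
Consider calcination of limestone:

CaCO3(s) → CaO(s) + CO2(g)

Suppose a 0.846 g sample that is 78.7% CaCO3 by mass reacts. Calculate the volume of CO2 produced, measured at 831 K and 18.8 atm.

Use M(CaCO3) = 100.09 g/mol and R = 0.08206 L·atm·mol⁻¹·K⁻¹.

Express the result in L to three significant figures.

0.0241 L

mass of CaCO3 = 0.846 × 78.7/100 = 0.6658 g
n(CaCO3) = 0.6658 / 100.09 = 0.006652 mol
n(CO2) = (1/1) × 0.006652 = 0.006652 mol
V = nRT/P = 0.006652 × 0.08206 × 831 / 18.8 = 0.02413 L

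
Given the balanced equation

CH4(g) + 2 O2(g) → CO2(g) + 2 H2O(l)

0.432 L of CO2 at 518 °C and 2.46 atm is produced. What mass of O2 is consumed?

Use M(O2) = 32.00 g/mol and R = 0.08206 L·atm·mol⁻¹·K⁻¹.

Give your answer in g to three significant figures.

1.05 g

n(CO2) = PV/RT = (2.46 × 0.432) / (0.08206 × 791.15) = 0.01637 mol
n(O2) = (2/1) × 0.01637 = 0.03274 mol
m(O2) = 0.03274 × 32.00 = 1.048 g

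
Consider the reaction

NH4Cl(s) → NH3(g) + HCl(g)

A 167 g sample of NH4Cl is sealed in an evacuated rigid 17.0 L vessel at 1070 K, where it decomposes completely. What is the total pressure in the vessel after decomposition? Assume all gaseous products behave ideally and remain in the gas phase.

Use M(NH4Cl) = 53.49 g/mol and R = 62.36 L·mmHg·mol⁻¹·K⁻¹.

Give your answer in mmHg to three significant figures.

n(NH4Cl) = 167 / 53.49 = 3.122 mol
n(gas produced) = (2/1) × 3.122 = 6.244 mol
P = nRT/V = 6.244 × 62.36 × 1070 / 17.0 = 24510 mmHg

24500 mmHg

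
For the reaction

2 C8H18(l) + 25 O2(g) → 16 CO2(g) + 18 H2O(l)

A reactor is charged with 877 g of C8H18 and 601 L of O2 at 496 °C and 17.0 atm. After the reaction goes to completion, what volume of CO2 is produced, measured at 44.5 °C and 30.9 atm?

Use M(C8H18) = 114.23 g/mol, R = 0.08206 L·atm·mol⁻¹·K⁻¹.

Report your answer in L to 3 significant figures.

51.8 L

n(C8H18) = 877 / 114.23 = 7.677 mol
n(O2) = PV/RT = (17.0 × 601) / (0.08206 × 769.15) = 161.9 mol
For 7.677 mol C8H18, stoichiometry requires (25/2) × 7.677 = 95.96 mol O2; 161.9 mol is available, so C8H18 is limiting.
n(CO2) = (16/2) × 7.677 = 61.42 mol
V(CO2) = nRT/P = 61.42 × 0.08206 × 317.65 / 30.9 = 51.81 L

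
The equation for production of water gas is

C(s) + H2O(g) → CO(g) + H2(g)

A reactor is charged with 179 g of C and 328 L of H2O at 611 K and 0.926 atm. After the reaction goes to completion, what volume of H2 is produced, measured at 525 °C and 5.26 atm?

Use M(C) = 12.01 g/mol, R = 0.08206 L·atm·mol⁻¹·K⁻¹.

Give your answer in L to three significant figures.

n(C) = 179 / 12.01 = 14.90 mol
n(H2O) = PV/RT = (0.926 × 328) / (0.08206 × 611) = 6.058 mol
For 14.90 mol C, stoichiometry requires (1/1) × 14.90 = 14.90 mol H2O; 6.058 mol is available, so H2O is limiting.
n(H2) = (1/1) × 6.058 = 6.058 mol
V(H2) = nRT/P = 6.058 × 0.08206 × 798.15 / 5.26 = 75.43 L

75.4 L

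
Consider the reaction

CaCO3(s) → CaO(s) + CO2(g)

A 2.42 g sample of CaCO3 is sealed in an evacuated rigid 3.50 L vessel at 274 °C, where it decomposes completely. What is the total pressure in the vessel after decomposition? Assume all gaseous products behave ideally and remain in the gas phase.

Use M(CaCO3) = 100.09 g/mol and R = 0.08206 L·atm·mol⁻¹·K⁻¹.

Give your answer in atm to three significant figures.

0.310 atm

n(CaCO3) = 2.42 / 100.09 = 0.02418 mol
n(gas produced) = (1/1) × 0.02418 = 0.02418 mol
P = nRT/V = 0.02418 × 0.08206 × 547.15 / 3.50 = 0.3102 atm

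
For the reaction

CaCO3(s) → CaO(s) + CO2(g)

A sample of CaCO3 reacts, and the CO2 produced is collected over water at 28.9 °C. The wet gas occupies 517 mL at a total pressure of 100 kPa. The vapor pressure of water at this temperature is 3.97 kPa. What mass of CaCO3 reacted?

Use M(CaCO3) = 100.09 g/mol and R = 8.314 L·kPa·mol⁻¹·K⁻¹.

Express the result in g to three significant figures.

P(CO2) = 100 − 3.97 = 96.03 kPa
n(CO2) = PV/RT = (96.03 × 0.5170) / (8.314 × 302.05) = 0.01977 mol
n(CaCO3) = (1/1) × 0.01977 = 0.01977 mol
m(CaCO3) = 0.01977 × 100.09 = 1.979 g

1.98 g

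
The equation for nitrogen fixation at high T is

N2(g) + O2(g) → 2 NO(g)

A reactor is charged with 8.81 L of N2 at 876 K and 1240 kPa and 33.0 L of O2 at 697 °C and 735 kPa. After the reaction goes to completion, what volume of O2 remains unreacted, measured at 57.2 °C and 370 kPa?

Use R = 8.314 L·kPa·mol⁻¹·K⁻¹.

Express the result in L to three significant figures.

11.2 L

n(N2) = PV/RT = (1240 × 8.81) / (8.314 × 876) = 1.500 mol
n(O2) = PV/RT = (735 × 33.0) / (8.314 × 970.15) = 3.007 mol
For 1.500 mol N2, stoichiometry requires (1/1) × 1.500 = 1.500 mol O2; 3.007 mol is available, so N2 is limiting.
n(O2) consumed = (1/1) × 1.500 = 1.500 mol; remaining = 3.007 − 1.500 = 1.507 mol
V(O2) = nRT/P = 1.507 × 8.314 × 330.35 / 370 = 11.19 L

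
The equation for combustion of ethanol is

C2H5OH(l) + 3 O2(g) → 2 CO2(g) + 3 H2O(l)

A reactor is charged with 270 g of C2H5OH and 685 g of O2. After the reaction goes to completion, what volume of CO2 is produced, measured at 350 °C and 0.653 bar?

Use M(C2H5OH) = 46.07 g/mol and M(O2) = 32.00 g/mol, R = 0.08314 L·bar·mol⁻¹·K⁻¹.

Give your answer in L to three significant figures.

n(C2H5OH) = 270 / 46.07 = 5.861 mol
n(O2) = 685 / 32.00 = 21.41 mol
For 5.861 mol C2H5OH, stoichiometry requires (3/1) × 5.861 = 17.58 mol O2; 21.41 mol is available, so C2H5OH is limiting.
n(CO2) = (2/1) × 5.861 = 11.72 mol
V(CO2) = nRT/P = 11.72 × 0.08314 × 623.15 / 0.653 = 929.9 L

930 L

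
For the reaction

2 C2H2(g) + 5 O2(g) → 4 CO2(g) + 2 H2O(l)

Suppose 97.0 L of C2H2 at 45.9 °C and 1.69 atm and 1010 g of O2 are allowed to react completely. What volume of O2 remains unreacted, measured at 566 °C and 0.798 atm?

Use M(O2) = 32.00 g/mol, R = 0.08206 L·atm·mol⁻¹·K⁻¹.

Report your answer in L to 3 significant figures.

n(C2H2) = PV/RT = (1.69 × 97.0) / (0.08206 × 319.05) = 6.261 mol
n(O2) = 1010 / 32.00 = 31.56 mol
For 6.261 mol C2H2, stoichiometry requires (5/2) × 6.261 = 15.65 mol O2; 31.56 mol is available, so C2H2 is limiting.
n(O2) consumed = (5/2) × 6.261 = 15.65 mol; remaining = 31.56 − 15.65 = 15.91 mol
V(O2) = nRT/P = 15.91 × 0.08206 × 839.15 / 0.798 = 1373 L

1370 L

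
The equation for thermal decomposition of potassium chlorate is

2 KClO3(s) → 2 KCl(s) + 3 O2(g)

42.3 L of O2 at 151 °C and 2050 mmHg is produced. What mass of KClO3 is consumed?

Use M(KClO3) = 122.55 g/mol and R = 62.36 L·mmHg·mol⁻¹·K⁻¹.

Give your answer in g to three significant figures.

n(O2) = PV/RT = (2050 × 42.3) / (62.36 × 424.15) = 3.278 mol
n(KClO3) = (2/3) × 3.278 = 2.185 mol
m(KClO3) = 2.185 × 122.55 = 267.8 g

268 g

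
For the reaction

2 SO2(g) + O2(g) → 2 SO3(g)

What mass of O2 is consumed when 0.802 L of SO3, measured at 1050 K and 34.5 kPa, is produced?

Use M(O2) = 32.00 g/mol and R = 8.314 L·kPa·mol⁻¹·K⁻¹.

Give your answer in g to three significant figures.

0.0507 g

n(SO3) = PV/RT = (34.5 × 0.802) / (8.314 × 1050) = 0.003170 mol
n(O2) = (1/2) × 0.003170 = 0.001585 mol
m(O2) = 0.001585 × 32.00 = 0.05072 g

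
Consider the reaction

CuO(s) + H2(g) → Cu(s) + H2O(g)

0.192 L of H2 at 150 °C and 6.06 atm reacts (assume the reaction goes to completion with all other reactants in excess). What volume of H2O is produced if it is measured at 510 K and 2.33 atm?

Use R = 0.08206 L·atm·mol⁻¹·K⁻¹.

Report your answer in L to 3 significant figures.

0.602 L

n(H2) = PV/RT = (6.06 × 0.192) / (0.08206 × 423.15) = 0.03351 mol
n(H2O) = (1/1) × 0.03351 = 0.03351 mol
V = nRT/P = 0.03351 × 0.08206 × 510 / 2.33 = 0.6019 L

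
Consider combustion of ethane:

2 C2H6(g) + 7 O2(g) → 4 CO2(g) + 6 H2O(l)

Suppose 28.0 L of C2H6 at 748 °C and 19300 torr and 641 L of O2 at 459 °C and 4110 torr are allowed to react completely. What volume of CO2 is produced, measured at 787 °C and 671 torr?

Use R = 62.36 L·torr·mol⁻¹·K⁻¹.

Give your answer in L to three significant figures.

1670 L

n(C2H6) = PV/RT = (19300 × 28.0) / (62.36 × 1021.15) = 8.486 mol
n(O2) = PV/RT = (4110 × 641) / (62.36 × 732.15) = 57.70 mol
For 8.486 mol C2H6, stoichiometry requires (7/2) × 8.486 = 29.70 mol O2; 57.70 mol is available, so C2H6 is limiting.
n(CO2) = (4/2) × 8.486 = 16.97 mol
V(CO2) = nRT/P = 16.97 × 62.36 × 1060.15 / 671 = 1672 L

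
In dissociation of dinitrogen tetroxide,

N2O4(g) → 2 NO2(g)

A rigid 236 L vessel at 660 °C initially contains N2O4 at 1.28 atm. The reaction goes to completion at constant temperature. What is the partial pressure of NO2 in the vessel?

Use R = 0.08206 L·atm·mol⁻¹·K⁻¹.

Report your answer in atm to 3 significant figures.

2.56 atm

n(N2O4)₀ = PV/RT = (1.28 × 236) / (0.08206 × 933.15) = 3.945 mol
n(NO2) = (2/1) × 3.945 = 7.890 mol
P(NO2) = nRT/V = 7.890 × 0.08206 × 933.15 / 236 = 2.560 atm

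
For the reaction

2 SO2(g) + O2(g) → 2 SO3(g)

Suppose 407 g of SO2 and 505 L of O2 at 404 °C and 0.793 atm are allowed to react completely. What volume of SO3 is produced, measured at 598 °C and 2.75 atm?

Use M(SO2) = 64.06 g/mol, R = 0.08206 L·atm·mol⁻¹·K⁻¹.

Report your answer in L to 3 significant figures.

165 L

n(SO2) = 407 / 64.06 = 6.353 mol
n(O2) = PV/RT = (0.793 × 505) / (0.08206 × 677.15) = 7.207 mol
For 6.353 mol SO2, stoichiometry requires (1/2) × 6.353 = 3.176 mol O2; 7.207 mol is available, so SO2 is limiting.
n(SO3) = (2/2) × 6.353 = 6.353 mol
V(SO3) = nRT/P = 6.353 × 0.08206 × 871.15 / 2.75 = 165.1 L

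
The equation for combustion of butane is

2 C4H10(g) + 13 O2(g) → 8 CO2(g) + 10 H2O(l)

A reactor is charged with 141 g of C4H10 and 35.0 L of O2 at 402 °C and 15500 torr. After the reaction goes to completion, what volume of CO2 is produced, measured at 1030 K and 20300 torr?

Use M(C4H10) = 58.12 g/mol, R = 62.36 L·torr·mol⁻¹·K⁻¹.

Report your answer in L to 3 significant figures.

n(C4H10) = 141 / 58.12 = 2.426 mol
n(O2) = PV/RT = (15500 × 35.0) / (62.36 × 675.15) = 12.89 mol
For 2.426 mol C4H10, stoichiometry requires (13/2) × 2.426 = 15.77 mol O2; 12.89 mol is available, so O2 is limiting.
n(CO2) = (8/13) × 12.89 = 7.932 mol
V(CO2) = nRT/P = 7.932 × 62.36 × 1030 / 20300 = 25.10 L

25.1 L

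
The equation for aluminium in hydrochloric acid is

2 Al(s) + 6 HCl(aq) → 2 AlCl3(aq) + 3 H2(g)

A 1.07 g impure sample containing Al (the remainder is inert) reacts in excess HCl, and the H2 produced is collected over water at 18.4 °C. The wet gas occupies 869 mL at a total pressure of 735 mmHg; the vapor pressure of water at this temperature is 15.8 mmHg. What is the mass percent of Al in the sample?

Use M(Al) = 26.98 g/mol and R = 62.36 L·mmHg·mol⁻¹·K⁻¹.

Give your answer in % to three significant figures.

57.8 %

P(H2) = 735 − 15.8 = 719.2 mmHg
n(H2) = PV/RT = (719.2 × 0.8690) / (62.36 × 291.55) = 0.03438 mol
n(Al) = (2/3) × 0.03438 = 0.02292 mol
m(Al) = 0.02292 × 26.98 = 0.6184 g
%Al = 0.6184 / 1.07 × 100 = 57.79%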